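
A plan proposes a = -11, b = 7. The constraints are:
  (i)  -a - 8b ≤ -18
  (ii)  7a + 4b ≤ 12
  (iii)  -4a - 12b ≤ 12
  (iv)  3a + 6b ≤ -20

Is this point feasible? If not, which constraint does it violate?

not feasible — violates (iv)

Constraint (iv): 3a + 6b = 9, which is not ≤ -20. All other constraints are satisfied.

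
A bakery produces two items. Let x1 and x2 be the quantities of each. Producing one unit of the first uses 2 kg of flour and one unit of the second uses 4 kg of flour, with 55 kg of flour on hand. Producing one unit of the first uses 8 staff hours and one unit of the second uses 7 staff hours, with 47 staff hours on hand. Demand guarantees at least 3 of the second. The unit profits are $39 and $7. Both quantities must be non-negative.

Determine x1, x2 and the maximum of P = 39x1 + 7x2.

x1 = 13/4, x2 = 3, maximum P = 591/4

Corner points and P = 39x1 + 7x2:
  (0, 47/7) → P = 47
  (0, 3) → P = 21
  (13/4, 3) → P = 591/4

The optimum lies where 8x1 + 7x2 = 47 and x2 = 3.
Solving simultaneously gives x1 = 13/4, x2 = 3.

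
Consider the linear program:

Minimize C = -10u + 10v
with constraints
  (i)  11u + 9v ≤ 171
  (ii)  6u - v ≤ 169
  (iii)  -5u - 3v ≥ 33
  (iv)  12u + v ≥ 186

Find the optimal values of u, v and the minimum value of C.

u = 355/18, v = -152/3, minimum C = -6335/9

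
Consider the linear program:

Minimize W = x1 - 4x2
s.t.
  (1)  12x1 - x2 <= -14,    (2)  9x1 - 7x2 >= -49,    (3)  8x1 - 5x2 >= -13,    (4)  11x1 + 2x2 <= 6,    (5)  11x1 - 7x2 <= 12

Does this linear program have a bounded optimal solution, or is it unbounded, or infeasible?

Vertices and W = x1 - 4x2:
  (-57/52, 11/13) → W = -233/52
  (-110/73, -298/73) → W = 1082/73
  (-151, -239) → W = 805
The feasible region has finitely many vertices and no improving ray; the minimum is -233/52 at (-57/52, 11/13).

bounded optimum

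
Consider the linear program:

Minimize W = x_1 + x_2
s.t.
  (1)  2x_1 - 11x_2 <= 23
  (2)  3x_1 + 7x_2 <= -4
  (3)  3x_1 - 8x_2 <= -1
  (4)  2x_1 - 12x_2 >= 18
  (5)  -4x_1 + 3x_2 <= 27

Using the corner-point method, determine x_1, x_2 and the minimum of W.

Vertices and W = x_1 + x_2:
  (-39/5, -14/5) → W = -53/5
  (-213/23, -77/23) → W = -290/23
  (-9, -3) → W = -12

The binding constraints are 3x_1 - 8x_2 = -1 and -4x_1 + 3x_2 = 27.
Solving simultaneously gives x_1 = -213/23, x_2 = -77/23.

x_1 = -213/23, x_2 = -77/23, minimum W = -290/23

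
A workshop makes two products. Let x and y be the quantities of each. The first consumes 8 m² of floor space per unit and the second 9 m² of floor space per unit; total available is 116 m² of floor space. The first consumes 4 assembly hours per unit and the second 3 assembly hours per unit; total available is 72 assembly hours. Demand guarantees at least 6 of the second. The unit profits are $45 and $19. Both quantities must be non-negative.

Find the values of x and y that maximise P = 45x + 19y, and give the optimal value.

The binding constraints are 8x + 9y = 116 and y = 6.
Solving simultaneously gives x = 31/4, y = 6.

x = 31/4, y = 6, maximum P = 1851/4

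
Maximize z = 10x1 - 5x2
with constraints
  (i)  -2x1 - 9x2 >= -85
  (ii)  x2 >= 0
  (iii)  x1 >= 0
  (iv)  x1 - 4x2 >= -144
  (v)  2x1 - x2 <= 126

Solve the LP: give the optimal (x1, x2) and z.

x1 = 85/2, x2 = 0, maximum z = 425

At the optimal vertex, -2x1 - 9x2 = -85 and x2 = 0.
Solving simultaneously gives x1 = 85/2, x2 = 0.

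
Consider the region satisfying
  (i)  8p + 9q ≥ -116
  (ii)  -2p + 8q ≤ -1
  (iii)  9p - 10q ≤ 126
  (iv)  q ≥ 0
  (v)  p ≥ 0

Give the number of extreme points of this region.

Pairwise boundary intersections that survive every other constraint:
  (499/26, 243/52)
  (1/2, 0)
  (14, 0)

3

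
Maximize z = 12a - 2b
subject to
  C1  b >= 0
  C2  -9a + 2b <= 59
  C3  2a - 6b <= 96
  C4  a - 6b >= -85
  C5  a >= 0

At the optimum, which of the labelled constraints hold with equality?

C3 and C4

Feasible corners and z = 12a - 2b:
  (48, 0) → z = 576
  (0, 0) → z = 0
  (181, 133/3) → z = 6250/3
  (0, 85/6) → z = -85/3

The maximum is at (181, 133/3). Substituting into each constraint, equality holds for C3 and C4; the remaining constraints have slack.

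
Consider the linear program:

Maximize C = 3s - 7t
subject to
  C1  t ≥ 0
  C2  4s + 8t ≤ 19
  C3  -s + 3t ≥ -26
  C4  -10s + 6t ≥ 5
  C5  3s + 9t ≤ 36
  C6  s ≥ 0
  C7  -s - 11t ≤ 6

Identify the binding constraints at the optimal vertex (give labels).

C4 and C6

Extreme points and C = 3s - 7t:
  (37/52, 105/52) → C = -12
  (0, 19/8) → C = -133/8
  (0, 5/6) → C = -35/6

The maximum is at (0, 5/6). Substituting into each constraint, equality holds for C4 and C6; the remaining constraints have slack.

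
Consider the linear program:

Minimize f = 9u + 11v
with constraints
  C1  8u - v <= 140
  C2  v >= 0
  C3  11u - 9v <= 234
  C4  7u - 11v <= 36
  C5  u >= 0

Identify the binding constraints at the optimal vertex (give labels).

C2 and C5

Vertices and f = 9u + 11v:
  (1504/81, 692/81) → f = 21148/81
  (36/7, 0) → f = 324/7
  (0, 0) → f = 0
The feasible region is unbounded (it extends along (0, 1), (1, 8)), but f strictly increases along every unbounded feasible direction, so there is no improving ray and the minimum is attained at a vertex.

The minimum is at (0, 0). Substituting into each constraint, equality holds for C2 and C5; the remaining constraints have slack.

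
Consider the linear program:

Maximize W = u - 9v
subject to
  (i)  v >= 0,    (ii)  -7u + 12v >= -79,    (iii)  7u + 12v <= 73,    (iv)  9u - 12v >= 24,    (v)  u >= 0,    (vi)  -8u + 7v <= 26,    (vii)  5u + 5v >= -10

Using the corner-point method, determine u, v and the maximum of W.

Extreme points and W = u - 9v:
  (73/7, 0) → W = 73/7
  (8/3, 0) → W = 8/3
  (97/16, 163/64) → W = -1079/64

u = 73/7, v = 0, maximum W = 73/7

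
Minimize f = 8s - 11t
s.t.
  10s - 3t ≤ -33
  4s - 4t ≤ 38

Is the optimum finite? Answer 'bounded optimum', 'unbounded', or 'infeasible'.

unbounded

From the feasible point (-123/14, -128/7), moving in the direction (3, 10) keeps every constraint satisfied while f decreases without bound.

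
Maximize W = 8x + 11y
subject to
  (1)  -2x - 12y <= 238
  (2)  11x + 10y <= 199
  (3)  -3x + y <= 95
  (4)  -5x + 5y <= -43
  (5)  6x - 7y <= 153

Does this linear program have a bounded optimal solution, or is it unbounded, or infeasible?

bounded optimum

Extreme points and W = 8x + 11y:
  (-337/35, -638/35) → W = -9714/35
  (85/43, -867/43) → W = -8857/43
  (95/7, 174/35) → W = 5714/35
  (2923/137, -489/137) → W = 18005/137
The feasible region has finitely many vertices and no improving ray; the maximum is 5714/35 at (95/7, 174/35).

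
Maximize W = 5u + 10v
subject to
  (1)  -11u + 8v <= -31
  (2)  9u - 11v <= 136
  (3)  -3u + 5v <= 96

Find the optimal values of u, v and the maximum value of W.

u = 434/3, v = 106, maximum W = 5350/3

At the optimal vertex, 9u - 11v = 136 and -3u + 5v = 96.
Solving simultaneously gives u = 434/3, v = 106.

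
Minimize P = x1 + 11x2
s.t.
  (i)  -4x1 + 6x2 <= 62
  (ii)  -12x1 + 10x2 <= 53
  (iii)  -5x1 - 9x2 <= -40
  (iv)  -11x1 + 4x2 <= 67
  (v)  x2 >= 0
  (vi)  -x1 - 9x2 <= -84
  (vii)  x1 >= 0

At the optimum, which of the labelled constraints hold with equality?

Feasible corners and P = x1 + 11x2:
  (151/16, 133/8) → P = 3077/16
  (363/118, 1061/118) → P = 6017/59
  (84, 0) → P = 84
The feasible region is unbounded (it extends along (3, 2), (1, 0)), but P strictly increases along every unbounded feasible direction, so there is no improving ray and the minimum is attained at a vertex.

The minimum is at (84, 0). Substituting into each constraint, equality holds for (v) and (vi); the remaining constraints have slack.

(v) and (vi)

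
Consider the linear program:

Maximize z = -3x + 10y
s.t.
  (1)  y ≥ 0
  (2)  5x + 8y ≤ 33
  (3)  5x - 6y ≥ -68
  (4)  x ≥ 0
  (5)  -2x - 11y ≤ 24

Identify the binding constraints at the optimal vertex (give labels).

Extreme points and z = -3x + 10y:
  (33/5, 0) → z = -99/5
  (0, 0) → z = 0
  (0, 33/8) → z = 165/4

The maximum is at (0, 33/8). Substituting into each constraint, equality holds for (2) and (4); the remaining constraints have slack.

(2) and (4)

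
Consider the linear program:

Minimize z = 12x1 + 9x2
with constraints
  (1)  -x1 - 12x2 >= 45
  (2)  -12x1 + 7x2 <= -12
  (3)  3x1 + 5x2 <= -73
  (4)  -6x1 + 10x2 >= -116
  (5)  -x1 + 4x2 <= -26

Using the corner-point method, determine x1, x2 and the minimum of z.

Feasible corners and z = 12x1 + 9x2:
  (-451/81, -304/27) → z = -4540/27
  (-346/39, -220/13) → z = -3364/13
  (-5/2, -131/10) → z = -1479/10

The optimum lies where -12x1 + 7x2 = -12 and -6x1 + 10x2 = -116.
Solving simultaneously gives x1 = -346/39, x2 = -220/13.

x1 = -346/39, x2 = -220/13, minimum z = -3364/13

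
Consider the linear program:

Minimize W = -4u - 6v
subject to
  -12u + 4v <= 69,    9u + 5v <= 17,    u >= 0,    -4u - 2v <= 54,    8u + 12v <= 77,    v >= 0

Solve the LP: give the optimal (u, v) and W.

u = 0, v = 17/5, minimum W = -102/5

Vertices and W = -4u - 6v:
  (0, 17/5) → W = -102/5
  (17/9, 0) → W = -68/9
  (0, 0) → W = 0

The optimum lies where 9u + 5v = 17 and u = 0.
Solving simultaneously gives u = 0, v = 17/5.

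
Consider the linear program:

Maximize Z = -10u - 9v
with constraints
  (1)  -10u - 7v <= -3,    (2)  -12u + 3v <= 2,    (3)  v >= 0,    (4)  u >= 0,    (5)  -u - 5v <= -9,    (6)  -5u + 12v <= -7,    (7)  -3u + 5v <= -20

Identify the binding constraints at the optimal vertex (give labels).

(5) and (7)

Corner points and Z = -10u - 9v:
  (9, 0) → Z = -90
  (29/4, 7/20) → Z = -1513/20
  (205/11, 79/11) → Z = -251
The feasible region is unbounded (it extends along (1, 0), (12, 5)), but Z strictly decreases along every unbounded feasible direction, so there is no improving ray and the maximum is attained at a vertex.

The maximum is at (29/4, 7/20). Substituting into each constraint, equality holds for (5) and (7); the remaining constraints have slack.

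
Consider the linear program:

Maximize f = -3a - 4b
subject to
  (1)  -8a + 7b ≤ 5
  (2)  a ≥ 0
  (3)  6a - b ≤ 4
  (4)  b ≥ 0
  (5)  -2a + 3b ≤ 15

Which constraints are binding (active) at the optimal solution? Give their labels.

Extreme points and f = -3a - 4b:
  (0, 5/7) → f = -20/7
  (33/34, 31/17) → f = -347/34
  (0, 0) → f = 0
  (2/3, 0) → f = -2

The maximum is at (0, 0). Substituting into each constraint, equality holds for (2) and (4); the remaining constraints have slack.

(2) and (4)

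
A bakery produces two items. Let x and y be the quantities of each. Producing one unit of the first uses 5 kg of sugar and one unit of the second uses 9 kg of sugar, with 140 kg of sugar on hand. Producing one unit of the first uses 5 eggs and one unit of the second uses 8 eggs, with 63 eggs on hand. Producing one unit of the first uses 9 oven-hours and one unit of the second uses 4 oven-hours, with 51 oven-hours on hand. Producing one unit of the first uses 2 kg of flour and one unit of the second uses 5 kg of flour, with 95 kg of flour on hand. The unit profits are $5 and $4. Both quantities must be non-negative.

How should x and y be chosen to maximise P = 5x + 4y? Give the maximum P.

x = 3, y = 6, maximum P = 39

The optimum lies where 5x + 8y = 63 and 9x + 4y = 51.
Solving simultaneously gives x = 3, y = 6.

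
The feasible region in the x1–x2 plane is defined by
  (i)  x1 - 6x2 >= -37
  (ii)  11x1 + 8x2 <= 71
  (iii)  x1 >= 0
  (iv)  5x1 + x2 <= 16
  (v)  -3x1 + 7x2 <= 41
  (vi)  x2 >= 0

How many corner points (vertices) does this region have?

Pairwise boundary intersections that survive every other constraint:
  (65/37, 239/37)
  (13/11, 70/11)
  (57/29, 179/29)
  (0, 41/7)
  (0, 0)
  (16/5, 0)

6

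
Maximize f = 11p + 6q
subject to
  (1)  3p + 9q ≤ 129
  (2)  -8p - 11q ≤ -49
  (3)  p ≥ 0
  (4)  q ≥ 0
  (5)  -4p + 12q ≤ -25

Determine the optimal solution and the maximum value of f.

p = 43, q = 0, maximum f = 473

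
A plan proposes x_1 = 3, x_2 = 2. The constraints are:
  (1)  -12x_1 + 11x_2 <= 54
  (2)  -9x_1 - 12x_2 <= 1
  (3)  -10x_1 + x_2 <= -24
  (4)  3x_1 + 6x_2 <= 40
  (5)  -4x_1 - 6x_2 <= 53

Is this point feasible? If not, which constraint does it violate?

(1): -14 ≤ 54 ✓
(2): -51 ≤ 1 ✓
(3): -28 ≤ -24 ✓
(4): 21 ≤ 40 ✓
(5): -24 ≤ 53 ✓

feasible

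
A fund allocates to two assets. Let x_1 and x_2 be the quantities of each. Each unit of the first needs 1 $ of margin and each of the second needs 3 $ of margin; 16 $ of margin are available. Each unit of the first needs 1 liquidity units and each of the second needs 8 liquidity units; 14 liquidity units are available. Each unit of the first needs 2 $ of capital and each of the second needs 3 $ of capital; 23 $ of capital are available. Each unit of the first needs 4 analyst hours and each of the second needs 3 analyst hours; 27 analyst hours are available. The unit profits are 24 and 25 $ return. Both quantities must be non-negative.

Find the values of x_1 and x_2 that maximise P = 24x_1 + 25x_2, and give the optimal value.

x_1 = 6, x_2 = 1, maximum P = 169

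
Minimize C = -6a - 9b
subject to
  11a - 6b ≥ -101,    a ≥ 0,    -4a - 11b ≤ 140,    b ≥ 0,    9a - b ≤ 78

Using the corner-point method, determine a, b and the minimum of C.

a = 569/43, b = 1767/43, minimum C = -19317/43

Corner points and C = -6a - 9b:
  (0, 101/6) → C = -303/2
  (569/43, 1767/43) → C = -19317/43
  (0, 0) → C = 0
  (26/3, 0) → C = -52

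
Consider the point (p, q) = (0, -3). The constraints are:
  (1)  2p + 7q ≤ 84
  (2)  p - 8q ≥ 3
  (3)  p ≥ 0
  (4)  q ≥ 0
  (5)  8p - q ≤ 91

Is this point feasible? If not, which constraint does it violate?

Constraint (4): q = -3, which is not ≥ 0. All other constraints are satisfied.

not feasible — violates (4)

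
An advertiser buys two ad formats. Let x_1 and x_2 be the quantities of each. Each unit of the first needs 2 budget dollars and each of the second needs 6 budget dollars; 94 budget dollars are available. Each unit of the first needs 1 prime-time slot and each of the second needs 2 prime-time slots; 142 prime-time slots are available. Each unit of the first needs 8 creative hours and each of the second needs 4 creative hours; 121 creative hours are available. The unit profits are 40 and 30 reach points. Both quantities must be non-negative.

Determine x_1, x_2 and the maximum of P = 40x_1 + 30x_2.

Extreme points and P = 40x_1 + 30x_2:
  (0, 0) → P = 0
  (0, 47/3) → P = 470
  (121/8, 0) → P = 605
  (35/4, 51/4) → P = 1465/2

x_1 = 35/4, x_2 = 51/4, maximum P = 1465/2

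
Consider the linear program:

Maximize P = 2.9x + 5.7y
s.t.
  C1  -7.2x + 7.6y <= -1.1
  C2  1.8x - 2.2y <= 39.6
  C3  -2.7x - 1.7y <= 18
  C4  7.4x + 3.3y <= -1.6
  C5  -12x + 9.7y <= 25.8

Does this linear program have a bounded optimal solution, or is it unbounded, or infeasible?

bounded optimum

Feasible corners and P = 2.9x + 5.7y:
  (-13493/3276, -1473/364) → P = -573473/16380
  (-0.106625, -0.24575) → P = -136799/80000
  (3.08, -15.48) → P = -79.304
  (578/101, -14796/1111) → P = -65899/1111
The feasible region has finitely many vertices and no improving ray; the maximum is -136799/80000 at (-0.106625, -0.24575).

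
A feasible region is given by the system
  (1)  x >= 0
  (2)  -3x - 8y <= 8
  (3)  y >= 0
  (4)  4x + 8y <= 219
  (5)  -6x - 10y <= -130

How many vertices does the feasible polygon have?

4

The feasible vertices (each the meet of two boundaries and inside every other half-plane) are:
  (0, 219/8)
  (0, 13)
  (219/4, 0)
  (65/3, 0)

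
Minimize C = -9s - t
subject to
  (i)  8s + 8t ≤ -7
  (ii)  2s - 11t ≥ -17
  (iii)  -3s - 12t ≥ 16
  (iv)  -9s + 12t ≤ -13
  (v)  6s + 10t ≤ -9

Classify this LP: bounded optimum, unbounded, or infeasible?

unbounded

From the feasible point (11/18, -107/72), moving in the direction (8, -8) keeps every constraint satisfied while C decreases without bound.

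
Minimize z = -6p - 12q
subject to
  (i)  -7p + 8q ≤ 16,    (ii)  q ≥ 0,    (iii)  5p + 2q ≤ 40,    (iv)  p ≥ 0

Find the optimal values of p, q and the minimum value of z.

Vertices and z = -6p - 12q:
  (16/3, 20/3) → z = -112
  (0, 2) → z = -24
  (8, 0) → z = -48
  (0, 0) → z = 0

p = 16/3, q = 20/3, minimum z = -112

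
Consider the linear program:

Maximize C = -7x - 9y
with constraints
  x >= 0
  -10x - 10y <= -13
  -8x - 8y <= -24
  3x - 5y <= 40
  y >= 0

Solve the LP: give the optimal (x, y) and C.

x = 3, y = 0, maximum C = -21

Feasible corners and C = -7x - 9y:
  (0, 3) → C = -27
  (3, 0) → C = -21
  (40/3, 0) → C = -280/3
The feasible region is unbounded (it extends along (0, 1), (5, 3)), but C strictly decreases along every unbounded feasible direction, so there is no improving ray and the maximum is attained at a vertex.

The optimum lies where -8x - 8y = -24 and y = 0.
Solving simultaneously gives x = 3, y = 0.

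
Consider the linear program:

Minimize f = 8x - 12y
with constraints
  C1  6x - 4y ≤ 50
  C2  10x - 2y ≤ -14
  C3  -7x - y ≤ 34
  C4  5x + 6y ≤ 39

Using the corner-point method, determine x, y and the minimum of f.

Corner points and f = 8x - 12y:
  (-41/12, -121/12) → f = 281/3
  (-3/35, 46/7) → f = -2784/35
  (-243/37, 443/37) → f = -7260/37

x = -243/37, y = 443/37, minimum f = -7260/37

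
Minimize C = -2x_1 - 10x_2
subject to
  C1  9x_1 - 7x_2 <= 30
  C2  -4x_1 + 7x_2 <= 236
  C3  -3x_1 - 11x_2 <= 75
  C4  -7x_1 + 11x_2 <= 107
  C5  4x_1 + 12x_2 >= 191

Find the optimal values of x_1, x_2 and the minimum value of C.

Feasible corners and C = -2x_1 - 10x_2:
  (1079/50, 1173/50) → C = -6944/25
  (1697/136, 1599/136) → C = -2423/17
  (817/128, 1765/128) → C = -4821/32

x_1 = 1079/50, x_2 = 1173/50, minimum C = -6944/25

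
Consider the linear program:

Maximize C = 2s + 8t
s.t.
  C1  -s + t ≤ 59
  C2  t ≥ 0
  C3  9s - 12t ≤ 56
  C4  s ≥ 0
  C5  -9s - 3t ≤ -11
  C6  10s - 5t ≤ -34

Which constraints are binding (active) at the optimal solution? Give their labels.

Vertices and C = 2s + 8t:
  (0, 59) → C = 472
  (261/5, 556/5) → C = 994
  (0, 34/5) → C = 272/5

The maximum is at (261/5, 556/5). Substituting into each constraint, equality holds for C1 and C6; the remaining constraints have slack.

C1 and C6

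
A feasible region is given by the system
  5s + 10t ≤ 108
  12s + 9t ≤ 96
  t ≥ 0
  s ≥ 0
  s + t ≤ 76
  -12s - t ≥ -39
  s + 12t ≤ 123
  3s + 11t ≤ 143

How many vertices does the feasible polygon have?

The feasible vertices (each the meet of two boundaries and inside every other half-plane) are:
  (85/32, 57/8)
  (1/3, 92/9)
  (0, 0)
  (13/4, 0)
  (0, 41/4)

5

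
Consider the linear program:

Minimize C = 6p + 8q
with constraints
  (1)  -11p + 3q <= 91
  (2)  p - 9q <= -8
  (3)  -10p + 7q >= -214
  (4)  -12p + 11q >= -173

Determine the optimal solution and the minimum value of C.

The feasible region is unbounded (it extends along (7, 10), (3, 11)), but C strictly increases along every unbounded feasible direction, so there is no improving ray and the minimum is attained at a vertex.

The optimum lies where -11p + 3q = 91 and p - 9q = -8.
Solving simultaneously gives p = -265/32, q = -1/32.

p = -265/32, q = -1/32, minimum C = -799/16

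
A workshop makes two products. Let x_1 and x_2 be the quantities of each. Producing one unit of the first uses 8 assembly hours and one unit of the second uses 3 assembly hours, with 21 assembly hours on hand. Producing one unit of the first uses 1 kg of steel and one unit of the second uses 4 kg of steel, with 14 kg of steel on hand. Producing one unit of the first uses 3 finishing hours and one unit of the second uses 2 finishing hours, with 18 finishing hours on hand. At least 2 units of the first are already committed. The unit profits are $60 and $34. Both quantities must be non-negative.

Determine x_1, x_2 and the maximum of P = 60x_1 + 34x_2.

Extreme points and P = 60x_1 + 34x_2:
  (21/8, 0) → P = 315/2
  (2, 0) → P = 120
  (2, 5/3) → P = 530/3

The binding constraints are 8x_1 + 3x_2 = 21 and x_1 = 2.
Solving simultaneously gives x_1 = 2, x_2 = 5/3.

x_1 = 2, x_2 = 5/3, maximum P = 530/3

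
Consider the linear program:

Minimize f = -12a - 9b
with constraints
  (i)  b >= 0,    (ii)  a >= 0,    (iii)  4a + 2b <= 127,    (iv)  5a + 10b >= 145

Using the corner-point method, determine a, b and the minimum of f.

a = 0, b = 127/2, minimum f = -1143/2

Extreme points and f = -12a - 9b:
  (127/4, 0) → f = -381
  (29, 0) → f = -348
  (0, 127/2) → f = -1143/2
  (0, 29/2) → f = -261/2

At the optimal vertex, a = 0 and 4a + 2b = 127.
Solving simultaneously gives a = 0, b = 127/2.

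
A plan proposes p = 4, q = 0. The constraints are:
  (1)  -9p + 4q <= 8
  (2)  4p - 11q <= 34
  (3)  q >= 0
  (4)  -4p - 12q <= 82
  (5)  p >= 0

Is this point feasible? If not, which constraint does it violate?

feasible

(1): -36 ≤ 8 ✓
(2): 16 ≤ 34 ✓
(3): 0 ≥ 0 ✓
(4): -16 ≤ 82 ✓
(5): 4 ≥ 0 ✓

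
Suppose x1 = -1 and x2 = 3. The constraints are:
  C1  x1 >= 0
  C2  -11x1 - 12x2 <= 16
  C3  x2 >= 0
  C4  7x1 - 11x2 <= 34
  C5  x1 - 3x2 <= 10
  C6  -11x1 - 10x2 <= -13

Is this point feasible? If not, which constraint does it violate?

Constraint C1: x1 = -1, which is not ≥ 0. All other constraints are satisfied.

not feasible — violates C1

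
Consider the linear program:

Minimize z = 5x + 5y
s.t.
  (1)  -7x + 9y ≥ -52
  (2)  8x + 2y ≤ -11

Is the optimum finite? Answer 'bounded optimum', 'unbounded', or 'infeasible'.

unbounded

From the feasible point (5/86, -493/86), moving in the direction (-9, -7) keeps every constraint satisfied while z decreases without bound.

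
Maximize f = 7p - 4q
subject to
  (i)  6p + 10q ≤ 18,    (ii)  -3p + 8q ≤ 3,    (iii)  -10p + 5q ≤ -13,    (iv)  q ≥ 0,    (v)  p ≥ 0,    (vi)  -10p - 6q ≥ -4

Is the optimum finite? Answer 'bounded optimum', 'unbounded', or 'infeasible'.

infeasible

The boundaries 6p + 10q = 18 and -10p + 5q = -13 meet at (22/13, 51/65), but that point violates -10p - 6q ≥ -4. Every candidate vertex is excluded by some other constraint, so the feasible region is empty.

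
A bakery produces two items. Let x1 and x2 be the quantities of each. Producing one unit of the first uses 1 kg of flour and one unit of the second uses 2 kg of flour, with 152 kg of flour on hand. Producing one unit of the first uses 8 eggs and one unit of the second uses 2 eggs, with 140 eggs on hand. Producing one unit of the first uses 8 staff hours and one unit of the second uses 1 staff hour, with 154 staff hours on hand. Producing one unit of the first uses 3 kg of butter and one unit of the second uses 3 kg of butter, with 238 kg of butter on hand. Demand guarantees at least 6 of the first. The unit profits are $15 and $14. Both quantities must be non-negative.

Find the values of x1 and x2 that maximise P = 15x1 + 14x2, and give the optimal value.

x1 = 6, x2 = 46, maximum P = 734

The binding constraints are 8x1 + 2x2 = 140 and x1 = 6.
Solving simultaneously gives x1 = 6, x2 = 46.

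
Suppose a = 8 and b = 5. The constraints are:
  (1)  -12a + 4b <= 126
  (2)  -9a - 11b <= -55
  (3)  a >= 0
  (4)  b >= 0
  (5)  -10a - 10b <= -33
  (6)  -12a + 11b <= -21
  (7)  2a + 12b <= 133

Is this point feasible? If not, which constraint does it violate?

feasible

(1): -76 ≤ 126 ✓
(2): -127 ≤ -55 ✓
(3): 8 ≥ 0 ✓
(4): 5 ≥ 0 ✓
(5): -130 ≤ -33 ✓
(6): -41 ≤ -21 ✓
(7): 76 ≤ 133 ✓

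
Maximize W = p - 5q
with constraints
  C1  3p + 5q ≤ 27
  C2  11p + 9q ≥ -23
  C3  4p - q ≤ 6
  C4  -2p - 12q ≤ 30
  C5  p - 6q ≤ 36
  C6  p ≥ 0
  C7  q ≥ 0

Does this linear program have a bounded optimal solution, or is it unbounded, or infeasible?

Feasible corners and W = p - 5q:
  (57/23, 90/23) → W = -393/23
  (0, 27/5) → W = -27
  (3/2, 0) → W = 3/2
  (0, 0) → W = 0
The feasible region has finitely many vertices and no improving ray; the maximum is 3/2 at (3/2, 0).

bounded optimum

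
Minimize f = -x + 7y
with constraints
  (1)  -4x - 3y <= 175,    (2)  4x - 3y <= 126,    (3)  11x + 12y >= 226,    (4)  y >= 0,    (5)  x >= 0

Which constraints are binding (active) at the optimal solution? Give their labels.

Feasible corners and f = -x + 7y:
  (63/2, 0) → f = -63/2
  (226/11, 0) → f = -226/11
  (0, 113/6) → f = 791/6
The feasible region is unbounded (it extends along (0, 1), (3, 4)), but f strictly increases along every unbounded feasible direction, so there is no improving ray and the minimum is attained at a vertex.

The minimum is at (63/2, 0). Substituting into each constraint, equality holds for (2) and (4); the remaining constraints have slack.

(2) and (4)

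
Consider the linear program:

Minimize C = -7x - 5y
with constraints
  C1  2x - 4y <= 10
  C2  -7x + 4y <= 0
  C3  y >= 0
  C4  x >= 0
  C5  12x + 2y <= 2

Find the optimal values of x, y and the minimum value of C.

Extreme points and C = -7x - 5y:
  (0, 0) → C = 0
  (4/31, 7/31) → C = -63/31
  (1/6, 0) → C = -7/6

The optimum lies where -7x + 4y = 0 and 12x + 2y = 2.
Solving simultaneously gives x = 4/31, y = 7/31.

x = 4/31, y = 7/31, minimum C = -63/31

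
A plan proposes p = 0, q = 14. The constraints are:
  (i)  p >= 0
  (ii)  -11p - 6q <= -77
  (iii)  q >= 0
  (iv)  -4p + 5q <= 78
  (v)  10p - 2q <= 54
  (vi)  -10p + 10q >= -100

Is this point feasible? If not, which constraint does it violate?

feasible

(i): 0 ≥ 0 ✓
(ii): -84 ≤ -77 ✓
(iii): 14 ≥ 0 ✓
(iv): 70 ≤ 78 ✓
(v): -28 ≤ 54 ✓
(vi): 140 ≥ -100 ✓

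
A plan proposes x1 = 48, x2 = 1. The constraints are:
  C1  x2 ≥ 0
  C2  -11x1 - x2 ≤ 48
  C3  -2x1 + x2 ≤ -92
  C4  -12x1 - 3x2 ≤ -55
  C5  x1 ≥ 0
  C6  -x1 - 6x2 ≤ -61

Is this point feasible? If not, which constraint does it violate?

Constraint C6: -x1 - 6x2 = -54, which is not ≤ -61. All other constraints are satisfied.

not feasible — violates C6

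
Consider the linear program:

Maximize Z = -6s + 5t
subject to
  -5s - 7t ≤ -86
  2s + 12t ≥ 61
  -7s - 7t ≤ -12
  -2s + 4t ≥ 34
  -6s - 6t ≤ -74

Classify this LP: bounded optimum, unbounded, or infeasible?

From the feasible point (53/17, 171/17), moving in the direction (-7, 7) keeps every constraint satisfied while Z increases without bound.

unbounded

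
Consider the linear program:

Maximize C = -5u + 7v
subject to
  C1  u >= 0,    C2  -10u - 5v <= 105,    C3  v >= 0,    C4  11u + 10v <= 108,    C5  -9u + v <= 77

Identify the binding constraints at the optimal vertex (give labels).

C1 and C4

Extreme points and C = -5u + 7v:
  (0, 0) → C = 0
  (0, 54/5) → C = 378/5
  (108/11, 0) → C = -540/11

The maximum is at (0, 54/5). Substituting into each constraint, equality holds for C1 and C4; the remaining constraints have slack.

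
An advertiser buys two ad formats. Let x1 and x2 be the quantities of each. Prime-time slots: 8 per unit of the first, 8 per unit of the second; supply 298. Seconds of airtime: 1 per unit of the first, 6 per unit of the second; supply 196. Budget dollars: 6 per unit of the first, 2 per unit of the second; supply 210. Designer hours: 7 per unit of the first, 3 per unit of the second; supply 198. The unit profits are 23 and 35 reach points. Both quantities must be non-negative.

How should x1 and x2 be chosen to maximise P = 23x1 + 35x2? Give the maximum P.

x1 = 11/2, x2 = 127/4, maximum P = 4951/4

Extreme points and P = 23x1 + 35x2:
  (0, 0) → P = 0
  (0, 98/3) → P = 3430/3
  (198/7, 0) → P = 4554/7
  (11/2, 127/4) → P = 4951/4
  (345/16, 251/16) → P = 1045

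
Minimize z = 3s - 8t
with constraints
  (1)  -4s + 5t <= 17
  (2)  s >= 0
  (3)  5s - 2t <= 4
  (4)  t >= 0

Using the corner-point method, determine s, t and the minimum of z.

Vertices and z = 3s - 8t:
  (0, 17/5) → z = -136/5
  (54/17, 101/17) → z = -38
  (0, 0) → z = 0
  (4/5, 0) → z = 12/5

s = 54/17, t = 101/17, minimum z = -38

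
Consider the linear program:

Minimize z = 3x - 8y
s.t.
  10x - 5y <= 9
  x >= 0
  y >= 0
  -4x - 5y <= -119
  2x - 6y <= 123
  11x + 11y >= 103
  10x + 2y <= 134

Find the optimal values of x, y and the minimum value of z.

Corner points and z = 3x - 8y:
  (64/7, 577/35) → z = -3656/35
  (344/35, 125/7) → z = -3968/35
  (0, 119/5) → z = -952/5
  (0, 67) → z = -536

x = 0, y = 67, minimum z = -536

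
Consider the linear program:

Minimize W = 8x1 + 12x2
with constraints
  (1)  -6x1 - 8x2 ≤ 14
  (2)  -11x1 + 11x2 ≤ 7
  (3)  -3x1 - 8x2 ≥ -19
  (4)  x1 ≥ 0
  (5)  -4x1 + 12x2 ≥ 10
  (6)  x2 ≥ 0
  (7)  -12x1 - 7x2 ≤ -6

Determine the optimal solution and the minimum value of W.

Extreme points and W = 8x1 + 12x2:
  (153/121, 230/121) → W = 3984/121
  (13/44, 41/44) → W = 149/11
  (37/17, 53/34) → W = 614/17

x1 = 13/44, x2 = 41/44, minimum W = 149/11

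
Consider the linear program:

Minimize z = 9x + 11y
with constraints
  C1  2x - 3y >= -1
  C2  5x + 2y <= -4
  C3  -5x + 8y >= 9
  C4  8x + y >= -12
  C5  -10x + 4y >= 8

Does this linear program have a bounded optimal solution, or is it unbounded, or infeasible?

infeasible

The boundaries 2x - 3y = -1 and 8x + y = -12 meet at (-37/26, -8/13), but that point violates -5x + 8y ≥ 9. Every candidate vertex is excluded by some other constraint, so the feasible region is empty.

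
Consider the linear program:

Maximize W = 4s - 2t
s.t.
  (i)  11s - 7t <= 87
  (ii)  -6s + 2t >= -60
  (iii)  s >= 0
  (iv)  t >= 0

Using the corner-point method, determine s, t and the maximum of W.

s = 123/10, t = 69/10, maximum W = 177/5

Vertices and W = 4s - 2t:
  (123/10, 69/10) → W = 177/5
  (87/11, 0) → W = 348/11
  (0, 0) → W = 0
The feasible region is unbounded (it extends along (0, 1), (1, 3)), but W strictly decreases along every unbounded feasible direction, so there is no improving ray and the maximum is attained at a vertex.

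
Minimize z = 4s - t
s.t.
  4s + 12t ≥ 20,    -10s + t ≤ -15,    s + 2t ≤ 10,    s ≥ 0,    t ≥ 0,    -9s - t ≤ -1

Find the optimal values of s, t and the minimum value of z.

s = 40/21, t = 85/21, minimum z = 25/7

Vertices and z = 4s - t:
  (50/31, 35/31) → z = 165/31
  (5, 0) → z = 20
  (40/21, 85/21) → z = 25/7
  (10, 0) → z = 40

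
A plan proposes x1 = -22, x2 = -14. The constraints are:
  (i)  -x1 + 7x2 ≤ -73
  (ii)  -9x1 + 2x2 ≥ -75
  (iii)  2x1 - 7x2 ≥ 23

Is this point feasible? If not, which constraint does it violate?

feasible

(i): -76 ≤ -73 ✓
(ii): 170 ≥ -75 ✓
(iii): 54 ≥ 23 ✓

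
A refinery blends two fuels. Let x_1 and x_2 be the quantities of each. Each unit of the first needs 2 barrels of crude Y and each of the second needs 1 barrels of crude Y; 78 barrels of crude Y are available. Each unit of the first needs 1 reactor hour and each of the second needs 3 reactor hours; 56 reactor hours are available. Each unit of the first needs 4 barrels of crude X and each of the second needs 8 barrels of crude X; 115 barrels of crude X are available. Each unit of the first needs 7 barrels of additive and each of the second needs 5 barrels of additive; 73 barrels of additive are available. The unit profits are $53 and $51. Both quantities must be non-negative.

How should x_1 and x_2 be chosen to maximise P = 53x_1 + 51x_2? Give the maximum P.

x_1 = 1/4, x_2 = 57/4, maximum P = 740

Vertices and P = 53x_1 + 51x_2:
  (0, 0) → P = 0
  (0, 115/8) → P = 5865/8
  (73/7, 0) → P = 3869/7
  (1/4, 57/4) → P = 740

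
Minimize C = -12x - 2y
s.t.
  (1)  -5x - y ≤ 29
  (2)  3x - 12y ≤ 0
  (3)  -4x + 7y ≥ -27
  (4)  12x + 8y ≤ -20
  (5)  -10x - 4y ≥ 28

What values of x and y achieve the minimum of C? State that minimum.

x = -28/11, y = -7/11, minimum C = 350/11

Vertices and C = -12x - 2y:
  (-116/21, -29/21) → C = 1450/21
  (-53/7, 62/7) → C = 512/7
  (-28/11, -7/11) → C = 350/11
  (-9/2, 17/4) → C = 91/2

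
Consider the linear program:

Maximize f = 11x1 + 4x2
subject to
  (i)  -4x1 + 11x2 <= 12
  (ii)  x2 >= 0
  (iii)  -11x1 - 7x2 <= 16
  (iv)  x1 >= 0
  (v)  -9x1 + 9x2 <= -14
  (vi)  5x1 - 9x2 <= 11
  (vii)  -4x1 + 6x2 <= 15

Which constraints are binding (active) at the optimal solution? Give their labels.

Vertices and f = 11x1 + 4x2:
  (262/63, 164/63) → f = 3538/63
  (229/19, 104/19) → f = 2935/19
  (14/9, 0) → f = 154/9
  (11/5, 0) → f = 121/5

The maximum is at (229/19, 104/19). Substituting into each constraint, equality holds for (i) and (vi); the remaining constraints have slack.

(i) and (vi)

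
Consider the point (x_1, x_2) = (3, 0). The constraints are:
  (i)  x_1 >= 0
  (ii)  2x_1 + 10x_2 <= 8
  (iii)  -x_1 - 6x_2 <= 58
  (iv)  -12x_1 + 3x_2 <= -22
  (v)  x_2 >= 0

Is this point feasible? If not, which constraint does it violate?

feasible

(i): 3 ≥ 0 ✓
(ii): 6 ≤ 8 ✓
(iii): -3 ≤ 58 ✓
(iv): -36 ≤ -22 ✓
(v): 0 ≥ 0 ✓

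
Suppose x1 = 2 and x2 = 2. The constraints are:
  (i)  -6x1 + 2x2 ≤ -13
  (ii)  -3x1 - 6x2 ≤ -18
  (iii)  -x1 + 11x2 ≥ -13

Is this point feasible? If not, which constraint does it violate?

not feasible — violates (i)

Constraint (i): -6x1 + 2x2 = -8, which is not ≤ -13. All other constraints are satisfied.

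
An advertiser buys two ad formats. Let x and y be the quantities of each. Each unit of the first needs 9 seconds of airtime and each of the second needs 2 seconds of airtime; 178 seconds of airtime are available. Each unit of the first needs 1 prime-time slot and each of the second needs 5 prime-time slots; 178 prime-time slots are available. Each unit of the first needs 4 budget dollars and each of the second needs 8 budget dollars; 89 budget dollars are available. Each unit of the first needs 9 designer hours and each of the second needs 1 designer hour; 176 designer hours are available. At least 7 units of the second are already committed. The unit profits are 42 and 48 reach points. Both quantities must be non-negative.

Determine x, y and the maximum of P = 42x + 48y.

x = 33/4, y = 7, maximum P = 1365/2

The binding constraints are 4x + 8y = 89 and y = 7.
Solving simultaneously gives x = 33/4, y = 7.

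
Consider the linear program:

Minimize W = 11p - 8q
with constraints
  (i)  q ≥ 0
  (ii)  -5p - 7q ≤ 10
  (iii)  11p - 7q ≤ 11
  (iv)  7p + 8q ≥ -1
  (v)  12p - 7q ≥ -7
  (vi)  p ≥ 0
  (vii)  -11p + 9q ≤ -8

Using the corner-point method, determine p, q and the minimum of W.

p = 8/11, q = 0, minimum W = 8

Extreme points and W = 11p - 8q:
  (1, 0) → W = 11
  (8/11, 0) → W = 8
  (43/22, 3/2) → W = 19/2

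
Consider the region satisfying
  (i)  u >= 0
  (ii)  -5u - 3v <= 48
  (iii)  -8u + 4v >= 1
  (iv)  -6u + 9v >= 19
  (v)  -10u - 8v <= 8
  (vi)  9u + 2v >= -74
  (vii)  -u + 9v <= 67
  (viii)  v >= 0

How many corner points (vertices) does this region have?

4

The feasible vertices (each the meet of two boundaries and inside every other half-plane) are:
  (0, 19/9)
  (0, 67/9)
  (67/48, 73/24)
  (259/68, 535/68)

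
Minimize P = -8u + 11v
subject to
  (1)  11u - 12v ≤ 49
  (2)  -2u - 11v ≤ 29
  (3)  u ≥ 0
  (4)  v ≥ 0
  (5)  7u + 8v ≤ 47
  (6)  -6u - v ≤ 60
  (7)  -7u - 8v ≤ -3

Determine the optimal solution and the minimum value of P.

u = 49/11, v = 0, minimum P = -392/11

Feasible corners and P = -8u + 11v:
  (49/11, 0) → P = -392/11
  (239/43, 87/86) → P = -2867/86
  (0, 47/8) → P = 517/8
  (0, 3/8) → P = 33/8
  (3/7, 0) → P = -24/7

The binding constraints are 11u - 12v = 49 and v = 0.
Solving simultaneously gives u = 49/11, v = 0.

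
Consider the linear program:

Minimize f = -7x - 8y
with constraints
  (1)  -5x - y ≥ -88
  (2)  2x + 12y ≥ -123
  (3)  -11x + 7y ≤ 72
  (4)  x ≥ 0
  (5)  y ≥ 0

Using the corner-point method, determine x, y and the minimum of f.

x = 272/23, y = 664/23, minimum f = -7216/23

Feasible corners and f = -7x - 8y:
  (272/23, 664/23) → f = -7216/23
  (88/5, 0) → f = -616/5
  (0, 72/7) → f = -576/7
  (0, 0) → f = 0

The binding constraints are -5x - y = -88 and -11x + 7y = 72.
Solving simultaneously gives x = 272/23, y = 664/23.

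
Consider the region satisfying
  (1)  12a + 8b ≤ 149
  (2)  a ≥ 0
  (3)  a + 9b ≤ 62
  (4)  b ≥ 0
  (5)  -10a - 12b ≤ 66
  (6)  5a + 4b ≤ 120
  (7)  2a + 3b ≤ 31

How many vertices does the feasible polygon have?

5

Of the 21 pairwise boundary intersections, those satisfying every inequality are:
  (149/12, 0)
  (199/20, 37/10)
  (0, 62/9)
  (0, 0)
  (31/5, 31/5)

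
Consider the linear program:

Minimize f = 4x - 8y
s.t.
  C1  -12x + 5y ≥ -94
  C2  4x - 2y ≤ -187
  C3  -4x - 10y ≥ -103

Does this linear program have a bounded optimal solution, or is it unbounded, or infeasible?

unbounded

From the feasible point (-104/3, 145/6), moving in the direction (-10, 4) keeps every constraint satisfied while f decreases without bound.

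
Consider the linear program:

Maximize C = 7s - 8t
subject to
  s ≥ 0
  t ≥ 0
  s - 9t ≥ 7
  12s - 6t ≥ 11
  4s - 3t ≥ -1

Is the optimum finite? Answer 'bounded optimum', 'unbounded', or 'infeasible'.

unbounded

From the feasible point (7, 0), moving in the direction (1, 0) keeps every constraint satisfied while C increases without bound.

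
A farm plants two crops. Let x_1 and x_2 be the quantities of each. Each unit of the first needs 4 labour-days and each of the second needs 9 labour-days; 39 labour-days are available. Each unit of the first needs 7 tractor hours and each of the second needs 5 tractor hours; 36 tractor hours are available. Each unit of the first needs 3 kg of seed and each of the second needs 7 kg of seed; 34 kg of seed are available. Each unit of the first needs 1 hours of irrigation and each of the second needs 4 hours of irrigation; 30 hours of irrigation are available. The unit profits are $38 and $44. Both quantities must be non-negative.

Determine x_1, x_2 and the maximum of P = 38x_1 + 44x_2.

x_1 = 3, x_2 = 3, maximum P = 246

Corner points and P = 38x_1 + 44x_2:
  (0, 0) → P = 0
  (0, 13/3) → P = 572/3
  (36/7, 0) → P = 1368/7
  (3, 3) → P = 246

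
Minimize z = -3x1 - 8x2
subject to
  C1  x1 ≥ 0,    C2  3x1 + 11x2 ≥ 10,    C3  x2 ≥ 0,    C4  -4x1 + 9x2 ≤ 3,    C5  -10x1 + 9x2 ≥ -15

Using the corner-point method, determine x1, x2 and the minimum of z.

x1 = 3, x2 = 5/3, minimum z = -67/3

Extreme points and z = -3x1 - 8x2:
  (57/71, 49/71) → z = -563/71
  (255/137, 55/137) → z = -1205/137
  (3, 5/3) → z = -67/3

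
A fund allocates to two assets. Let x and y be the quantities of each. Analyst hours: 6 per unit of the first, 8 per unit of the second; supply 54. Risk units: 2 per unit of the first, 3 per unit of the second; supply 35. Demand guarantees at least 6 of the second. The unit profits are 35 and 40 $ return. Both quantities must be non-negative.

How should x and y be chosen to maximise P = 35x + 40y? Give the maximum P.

x = 1, y = 6, maximum P = 275

Vertices and P = 35x + 40y:
  (0, 27/4) → P = 270
  (0, 6) → P = 240
  (1, 6) → P = 275

The binding constraints are 6x + 8y = 54 and y = 6.
Solving simultaneously gives x = 1, y = 6.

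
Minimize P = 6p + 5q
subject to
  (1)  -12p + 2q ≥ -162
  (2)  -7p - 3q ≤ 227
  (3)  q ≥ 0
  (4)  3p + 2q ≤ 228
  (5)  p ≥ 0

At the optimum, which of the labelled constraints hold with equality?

Corner points and P = 6p + 5q:
  (27/2, 0) → P = 81
  (26, 75) → P = 531
  (0, 0) → P = 0
  (0, 114) → P = 570

The minimum is at (0, 0). Substituting into each constraint, equality holds for (3) and (5); the remaining constraints have slack.

(3) and (5)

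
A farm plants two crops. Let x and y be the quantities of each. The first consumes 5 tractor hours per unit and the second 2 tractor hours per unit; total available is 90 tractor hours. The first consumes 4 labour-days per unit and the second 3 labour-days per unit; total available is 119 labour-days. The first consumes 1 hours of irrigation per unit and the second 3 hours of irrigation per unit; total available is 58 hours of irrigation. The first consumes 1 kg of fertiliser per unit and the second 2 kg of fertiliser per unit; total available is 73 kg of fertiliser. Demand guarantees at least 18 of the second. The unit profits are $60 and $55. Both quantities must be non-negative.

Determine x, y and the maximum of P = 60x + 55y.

Extreme points and P = 60x + 55y:
  (0, 58/3) → P = 3190/3
  (0, 18) → P = 990
  (4, 18) → P = 1230

x = 4, y = 18, maximum P = 1230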